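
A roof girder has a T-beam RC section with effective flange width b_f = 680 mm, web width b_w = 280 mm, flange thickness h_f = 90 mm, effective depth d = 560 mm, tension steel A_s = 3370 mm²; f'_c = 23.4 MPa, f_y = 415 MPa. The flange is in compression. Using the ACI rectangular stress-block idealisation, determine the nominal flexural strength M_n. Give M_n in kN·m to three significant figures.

Tension: T = A_s f_y = 3370 × 415 = 1398550 N.
Try a within the flange: a = T/(0.85 f'_c b_f) = 1398550/(0.85 × 23.4 × 680) = 103.40 mm.
a = 103.40 > h_f = 90 mm: the block extends into the web. Split into flange-overhang and web parts.
C_f = 0.85 f'_c (b_f − b_w) h_f = 0.85 × 23.4 × (680 − 280) × 90 = 716040 N.
Remaining web compression depth: a_w = (T − C_f)/(0.85 f'_c b_w) = (1398550 − 716040)/(0.85 × 23.4 × 280) = 122.55 mm.
M_n = C_f(d − h_f/2) + (T − C_f)(d − a_w/2) = 716040 × (560 − 45) + 682510 × (560 − 61.275) = 368.76 + 340.38 = 709.14 × 10⁶ N·mm.
M_n = 709.14 kN·m.

M_n ≈ 709 kN·m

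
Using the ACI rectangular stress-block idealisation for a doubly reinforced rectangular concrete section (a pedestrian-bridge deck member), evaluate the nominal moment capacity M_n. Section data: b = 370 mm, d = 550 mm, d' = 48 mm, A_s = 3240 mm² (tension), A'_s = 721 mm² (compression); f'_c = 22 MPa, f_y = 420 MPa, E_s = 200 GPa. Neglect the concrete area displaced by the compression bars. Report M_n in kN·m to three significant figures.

M_n ≈ 653 kN·m

Assume both tension and compression steel yield.
Net tension couple steel: A_s − A'_s = 2519 mm².
a = (A_s − A'_s) f_y / (0.85 f'_c b) = 1057980/(0.85 × 22 × 370) = 152.91 mm.
c = a/β₁ = 152.91/0.85 = 179.89 mm; ε'_s = 0.003(c − d')/c = 0.0022 ≥ f_y/E_s = 0.0021, so compression steel does yield.
M_n = (A_s − A'_s) f_y (d − a/2) + A'_s f_y (d − d') = [1057980 × (550 − 76.455) + 302820 × (550 − 48)] × 10⁻⁶ = 501.00 + 152.02 = 653.02 kN·m.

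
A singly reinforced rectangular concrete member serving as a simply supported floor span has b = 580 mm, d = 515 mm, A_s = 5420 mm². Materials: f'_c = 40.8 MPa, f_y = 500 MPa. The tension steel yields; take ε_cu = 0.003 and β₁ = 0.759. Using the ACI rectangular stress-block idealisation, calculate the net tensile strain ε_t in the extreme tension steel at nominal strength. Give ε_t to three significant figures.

a = A_s f_y/(0.85 f'_c b) = 134.73 mm.
β₁ = 0.759, so c = a/β₁ = 134.73/0.759 = 177.51 mm.
From the linear strain diagram with ε_cu = 0.003: ε_t = 0.003 (d − c)/c = 0.003 × (515 − 177.51)/177.51 = 0.00570.
Since ε_t ≥ 0.005, the section is tension-controlled.

ε_t ≈ 0.00570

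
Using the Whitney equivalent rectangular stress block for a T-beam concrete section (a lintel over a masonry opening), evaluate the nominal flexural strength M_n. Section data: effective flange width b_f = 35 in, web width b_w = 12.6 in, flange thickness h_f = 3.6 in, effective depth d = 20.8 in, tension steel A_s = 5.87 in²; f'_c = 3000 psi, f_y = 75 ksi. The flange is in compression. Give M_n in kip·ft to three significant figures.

Tension: T = A_s f_y = 5.87 × 75 = 440.25 kips.
Try a within the flange: a = T/(0.85 f'_c b_f) = 440.25/(0.85 × 3 × 35) = 4.933 in.
a = 4.933 > h_f = 3.6 in: the block extends into the web. Split into flange-overhang and web parts.
C_f = 0.85 f'_c (b_f − b_w) h_f = 0.85 × 3 × (35 − 12.6) × 3.6 = 205.6 kips.
Remaining web compression depth: a_w = (T − C_f)/(0.85 f'_c b_w) = (440.25 − 205.6)/(0.85 × 3 × 12.6) = 7.303 in.
M_n = C_f(d − h_f/2) + (T − C_f)(d − a_w/2) = 205.6 × (20.8 − 1.8) + 234.65 × (20.8 − 3.6515) = 3906.4 + 4023.9 = 7930.3 kip·in.
M_n = 7930.3/12 = 660.86 kip·ft.

M_n ≈ 661 kip·ft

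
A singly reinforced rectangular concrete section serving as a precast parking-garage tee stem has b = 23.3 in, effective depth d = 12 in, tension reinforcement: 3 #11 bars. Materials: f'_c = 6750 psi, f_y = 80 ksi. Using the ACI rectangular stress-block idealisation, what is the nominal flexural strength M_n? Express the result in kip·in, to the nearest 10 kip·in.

A_s = 3 × 1.56 = 4.68 in².
T = A_s f_y = 4.68 × 80 = 374.4 kips.
a = T/(0.85 f'_c b) = 374.4/(0.85 × 6.75 × 23.3) = 2.801 in.
M_n = T(d − a/2) = 374.4 × (12 − 1.4005) = 3968.5 kip·in.

M_n ≈ 3970 kip·in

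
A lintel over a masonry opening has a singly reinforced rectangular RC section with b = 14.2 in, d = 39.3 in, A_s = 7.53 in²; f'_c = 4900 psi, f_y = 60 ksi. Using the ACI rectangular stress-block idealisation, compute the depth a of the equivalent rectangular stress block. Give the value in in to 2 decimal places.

a ≈ 7.64 in

T = A_s f_y = 7.53 × 60 = 451.8 kips.
a = T/(0.85 f'_c b) = 451.8/(0.85 × 4.9 × 14.2) = 7.64 in.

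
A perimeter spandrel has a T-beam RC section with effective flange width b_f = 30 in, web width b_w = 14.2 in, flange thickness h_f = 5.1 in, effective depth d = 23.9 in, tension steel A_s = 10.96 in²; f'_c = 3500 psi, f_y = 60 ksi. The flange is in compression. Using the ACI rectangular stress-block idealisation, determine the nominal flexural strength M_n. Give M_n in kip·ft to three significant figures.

Tension: T = A_s f_y = 10.96 × 60 = 657.6 kips.
Try a within the flange: a = T/(0.85 f'_c b_f) = 657.6/(0.85 × 3.5 × 30) = 7.368 in.
a = 7.368 > h_f = 5.1 in: the block extends into the web. Split into flange-overhang and web parts.
C_f = 0.85 f'_c (b_f − b_w) h_f = 0.85 × 3.5 × (30 − 14.2) × 5.1 = 239.7 kips.
Remaining web compression depth: a_w = (T − C_f)/(0.85 f'_c b_w) = (657.6 − 239.7)/(0.85 × 3.5 × 14.2) = 9.892 in.
M_n = C_f(d − h_f/2) + (T − C_f)(d − a_w/2) = 239.7 × (23.9 − 2.55) + 417.9 × (23.9 − 4.946) = 5117.6 + 7920.9 = 13038.5 kip·in.
M_n = 13038.5/12 = 1086.54 kip·ft.

M_n ≈ 1090 kip·ft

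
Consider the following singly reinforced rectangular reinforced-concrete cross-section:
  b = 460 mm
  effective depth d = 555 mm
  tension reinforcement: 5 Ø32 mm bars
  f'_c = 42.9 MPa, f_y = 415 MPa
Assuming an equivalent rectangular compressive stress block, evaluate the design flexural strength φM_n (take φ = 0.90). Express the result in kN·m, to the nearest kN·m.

φM_n ≈ 759 kN·m

A_s = 5 × 804 = 4020 mm².
T = A_s f_y = 4020 × 415 = 1668300 N = 1668.3 kN.
From C = T: a = T/(0.85 f'_c b) = 1668300/(0.85 × 42.9 × 460) = 99.46 mm.
M_n = T(d − a/2) = 1668.3 kN × (555 − 49.73) mm = 842.94 kN·m.
φM_n = 0.90 × 842.94 = 758.65 kN·m.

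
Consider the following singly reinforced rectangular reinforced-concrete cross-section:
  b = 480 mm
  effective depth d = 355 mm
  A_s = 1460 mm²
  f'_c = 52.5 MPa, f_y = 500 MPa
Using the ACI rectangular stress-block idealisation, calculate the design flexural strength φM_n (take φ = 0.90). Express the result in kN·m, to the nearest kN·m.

T = A_s f_y = 1460 × 500 = 730000 N = 730 kN.
From C = T: a = T/(0.85 f'_c b) = 730000/(0.85 × 52.5 × 480) = 34.08 mm.
M_n = T(d − a/2) = 730 kN × (355 − 17.04) mm = 246.71 kN·m.
φM_n = 0.90 × 246.71 = 222.04 kN·m.

φM_n ≈ 222 kN·m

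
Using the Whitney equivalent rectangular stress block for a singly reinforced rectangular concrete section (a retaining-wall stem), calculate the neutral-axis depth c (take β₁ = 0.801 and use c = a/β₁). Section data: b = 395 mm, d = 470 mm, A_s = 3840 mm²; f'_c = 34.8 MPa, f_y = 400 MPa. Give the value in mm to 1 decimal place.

T = A_s f_y = 3840 × 400 = 1536000 N = 1536 kN.
Setting C = 0.85 f'_c a b equal to T: a = 1536000/(0.85 × 34.8 × 395) = 131.461 mm.
With β₁ = 0.801, c = a/β₁ = 131.461/0.801 = 164.1 mm.

c ≈ 164.1 mm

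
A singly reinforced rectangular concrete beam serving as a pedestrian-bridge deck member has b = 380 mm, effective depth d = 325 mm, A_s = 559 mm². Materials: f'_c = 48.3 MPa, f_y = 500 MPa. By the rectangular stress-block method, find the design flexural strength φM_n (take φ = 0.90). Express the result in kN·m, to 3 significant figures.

T = A_s f_y = 559 × 500 = 279500 N = 279.5 kN.
From C = T: a = T/(0.85 f'_c b) = 279500/(0.85 × 48.3 × 380) = 17.92 mm.
M_n = T(d − a/2) = 279.5 kN × (325 − 8.96) mm = 88.33 kN·m.
φM_n = 0.90 × 88.33 = 79.50 kN·m.

φM_n ≈ 79.5 kN·m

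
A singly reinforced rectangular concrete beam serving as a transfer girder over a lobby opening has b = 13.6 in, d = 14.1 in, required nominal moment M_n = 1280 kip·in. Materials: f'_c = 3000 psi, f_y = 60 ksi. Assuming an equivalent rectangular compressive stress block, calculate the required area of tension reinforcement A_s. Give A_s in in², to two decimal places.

A_s ≈ 1.69 in²

From M_n = 0.85 f'_c a b (d − a/2):
a = d − √(d² − 2M_n/(0.85 f'_c b)) = 14.1 − √(14.1² − 2 × 1280/(0.85 × 3 × 13.6)) = 2.920 in.
A_s = 0.85 f'_c a b / f_y = 0.85 × 3 × 2.920 × 13.6 / 60 = 1.688 in².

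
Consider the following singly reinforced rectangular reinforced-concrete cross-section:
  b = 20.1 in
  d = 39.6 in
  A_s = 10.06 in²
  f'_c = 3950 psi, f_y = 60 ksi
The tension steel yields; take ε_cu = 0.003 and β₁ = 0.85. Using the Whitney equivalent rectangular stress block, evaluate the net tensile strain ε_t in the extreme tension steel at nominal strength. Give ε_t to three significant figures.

ε_t ≈ 0.00829

a = A_s f_y/(0.85 f'_c b) = 8.944 in.
β₁ = 0.85, so c = a/β₁ = 8.944/0.85 = 10.522 in.
From the linear strain diagram with ε_cu = 0.003: ε_t = 0.003 (d − c)/c = 0.003 × (39.6 − 10.522)/10.522 = 0.00829.
Since ε_t ≥ 0.005, the section is tension-controlled.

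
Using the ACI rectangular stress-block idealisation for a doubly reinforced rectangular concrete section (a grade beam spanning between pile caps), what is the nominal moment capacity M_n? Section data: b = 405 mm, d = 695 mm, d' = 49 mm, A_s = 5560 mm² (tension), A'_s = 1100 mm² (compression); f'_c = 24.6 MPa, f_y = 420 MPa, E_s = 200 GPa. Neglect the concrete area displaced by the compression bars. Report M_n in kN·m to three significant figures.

Assume both tension and compression steel yield.
Net tension couple steel: A_s − A'_s = 4460 mm².
a = (A_s − A'_s) f_y / (0.85 f'_c b) = 1873200/(0.85 × 24.6 × 405) = 221.19 mm.
c = a/β₁ = 221.19/0.85 = 260.22 mm; ε'_s = 0.003(c − d')/c = 0.0024 ≥ f_y/E_s = 0.0021, so compression steel does yield.
M_n = (A_s − A'_s) f_y (d − a/2) + A'_s f_y (d − d') = [1873200 × (695 − 110.595) + 462000 × (695 − 49)] × 10⁻⁶ = 1094.71 + 298.45 = 1393.16 kN·m.

M_n ≈ 1390 kN·m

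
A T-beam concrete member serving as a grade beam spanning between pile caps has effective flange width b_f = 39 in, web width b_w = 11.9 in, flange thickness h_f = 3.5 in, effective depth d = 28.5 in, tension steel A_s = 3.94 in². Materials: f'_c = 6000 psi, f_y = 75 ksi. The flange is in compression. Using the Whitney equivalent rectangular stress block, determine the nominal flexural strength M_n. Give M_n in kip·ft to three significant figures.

Tension: T = A_s f_y = 3.94 × 75 = 295.5 kips.
Try a within the flange: a = T/(0.85 f'_c b_f) = 295.5/(0.85 × 6 × 39) = 1.486 in.
Since a = 1.486 ≤ h_f = 3.5 in, the stress block lies entirely in the flange; analyse as a rectangular beam of width b_f.
M_n = T(d − a/2) = 295.5 × (28.5 − 0.743) = 8202.2 kip·in.
M_n = 8202.2/12 = 683.52 kip·ft.

M_n ≈ 684 kip·ft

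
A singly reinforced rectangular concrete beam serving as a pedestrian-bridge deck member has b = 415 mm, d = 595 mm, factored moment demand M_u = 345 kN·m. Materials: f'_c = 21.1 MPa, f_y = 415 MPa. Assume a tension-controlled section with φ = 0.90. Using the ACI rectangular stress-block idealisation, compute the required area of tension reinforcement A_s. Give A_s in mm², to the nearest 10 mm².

A_s ≈ 1690 mm²

M_n = M_u/φ = 345/0.90 = 383.333 kN·m.
With M_n = 0.85 f'_c a b (d − a/2), solve the quadratic for a:
a = d − √(d² − 2M_n/(0.85 f'_c b)) = 595 − √(595² − 2 × 383.333×10⁶/(0.85 × 21.1 × 415)) = 93.98 mm.
A_s = 0.85 f'_c a b / f_y = 0.85 × 21.1 × 93.98 × 415 / 415 = 1685.5 mm².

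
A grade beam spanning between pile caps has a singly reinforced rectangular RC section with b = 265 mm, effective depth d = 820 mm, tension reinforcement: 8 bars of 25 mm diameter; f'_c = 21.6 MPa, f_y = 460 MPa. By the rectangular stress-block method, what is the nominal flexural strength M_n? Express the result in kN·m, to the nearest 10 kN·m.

A_s = 8 × 491 = 3928 mm².
T = A_s f_y = 3928 × 460 = 1806880 N = 1806.88 kN.
From C = T: a = T/(0.85 f'_c b) = 1806880/(0.85 × 21.6 × 265) = 371.37 mm.
M_n = T(d − a/2) = 1806.88 kN × (820 − 185.685) mm = 1146.13 kN·m.

M_n ≈ 1150 kN·m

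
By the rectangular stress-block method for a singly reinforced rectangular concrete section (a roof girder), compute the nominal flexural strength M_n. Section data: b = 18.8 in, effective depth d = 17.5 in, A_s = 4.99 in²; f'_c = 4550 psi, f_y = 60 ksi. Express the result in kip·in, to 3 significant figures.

M_n ≈ 4620 kip·in

T = A_s f_y = 4.99 × 60 = 299.4 kips.
a = T/(0.85 f'_c b) = 299.4/(0.85 × 4.55 × 18.8) = 4.118 in.
M_n = T(d − a/2) = 299.4 × (17.5 − 2.059) = 4623.0 kip·in.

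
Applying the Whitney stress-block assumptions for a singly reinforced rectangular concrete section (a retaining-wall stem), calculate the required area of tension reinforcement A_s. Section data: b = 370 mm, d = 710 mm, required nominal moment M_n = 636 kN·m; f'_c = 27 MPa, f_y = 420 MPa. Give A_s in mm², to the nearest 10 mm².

A_s ≈ 2320 mm²

With M_n = 0.85 f'_c a b (d − a/2), solve the quadratic for a:
a = d − √(d² − 2M_n/(0.85 f'_c b)) = 710 − √(710² − 2 × 636×10⁶/(0.85 × 27 × 370)) = 114.77 mm.
A_s = 0.85 f'_c a b / f_y = 0.85 × 27 × 114.77 × 370 / 420 = 2320.4 mm².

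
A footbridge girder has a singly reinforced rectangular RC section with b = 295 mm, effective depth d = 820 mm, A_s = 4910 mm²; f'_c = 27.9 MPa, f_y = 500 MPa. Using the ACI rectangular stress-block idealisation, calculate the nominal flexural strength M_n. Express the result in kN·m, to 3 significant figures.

M_n ≈ 1580 kN·m

T = A_s f_y = 4910 × 500 = 2455000 N = 2455 kN.
From C = T: a = T/(0.85 f'_c b) = 2455000/(0.85 × 27.9 × 295) = 350.92 mm.
M_n = T(d − a/2) = 2455 kN × (820 − 175.46) mm = 1582.35 kN·m.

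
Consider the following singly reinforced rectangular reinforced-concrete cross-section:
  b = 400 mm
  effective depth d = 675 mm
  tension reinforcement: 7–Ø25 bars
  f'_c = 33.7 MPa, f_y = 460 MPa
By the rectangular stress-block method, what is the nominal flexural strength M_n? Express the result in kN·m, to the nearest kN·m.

A_s = 7 × 491 = 3437 mm².
T = A_s f_y = 3437 × 460 = 1581020 N = 1581.02 kN.
From C = T: a = T/(0.85 f'_c b) = 1581020/(0.85 × 33.7 × 400) = 137.98 mm.
M_n = T(d − a/2) = 1581.02 kN × (675 − 68.99) mm = 958.11 kN·m.

M_n ≈ 958 kN·m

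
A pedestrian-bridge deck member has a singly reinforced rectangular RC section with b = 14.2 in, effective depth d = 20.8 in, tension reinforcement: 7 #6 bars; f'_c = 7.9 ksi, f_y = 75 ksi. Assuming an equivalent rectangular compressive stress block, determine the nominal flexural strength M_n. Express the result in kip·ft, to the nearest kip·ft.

A_s = 7 × 0.44 = 3.08 in².
T = A_s f_y = 3.08 × 75 = 231 kips.
a = T/(0.85 f'_c b) = 231/(0.85 × 7.9 × 14.2) = 2.423 in.
M_n = T(d − a/2) = 231 × (20.8 − 1.2115) = 4524.9 kip·in = 4524.9/12 = 377.08 kip·ft.

M_n ≈ 377 kip·ft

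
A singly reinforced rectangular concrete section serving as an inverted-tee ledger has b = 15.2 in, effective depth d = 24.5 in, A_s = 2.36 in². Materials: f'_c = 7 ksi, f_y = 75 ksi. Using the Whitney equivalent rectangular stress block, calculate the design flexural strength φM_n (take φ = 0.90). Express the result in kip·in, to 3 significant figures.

φM_n ≈ 3750 kip·in

T = A_s f_y = 2.36 × 75 = 177 kips.
a = T/(0.85 f'_c b) = 177/(0.85 × 7 × 15.2) = 1.957 in.
M_n = T(d − a/2) = 177 × (24.5 − 0.9785) = 4163.3 kip·in.
φM_n = 0.90 × 4163.3 = 3747.0 kip·in.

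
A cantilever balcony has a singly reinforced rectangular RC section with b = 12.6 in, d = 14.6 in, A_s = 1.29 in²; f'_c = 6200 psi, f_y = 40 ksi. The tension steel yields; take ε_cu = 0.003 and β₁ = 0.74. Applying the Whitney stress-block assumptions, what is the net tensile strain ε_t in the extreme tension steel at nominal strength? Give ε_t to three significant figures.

ε_t ≈ 0.0387

a = A_s f_y/(0.85 f'_c b) = 0.777 in.
β₁ = 0.74, so c = a/β₁ = 0.777/0.74 = 1.050 in.
From the linear strain diagram with ε_cu = 0.003: ε_t = 0.003 (d − c)/c = 0.003 × (14.6 − 1.050)/1.050 = 0.0387.
Since ε_t ≥ 0.005, the section is tension-controlled.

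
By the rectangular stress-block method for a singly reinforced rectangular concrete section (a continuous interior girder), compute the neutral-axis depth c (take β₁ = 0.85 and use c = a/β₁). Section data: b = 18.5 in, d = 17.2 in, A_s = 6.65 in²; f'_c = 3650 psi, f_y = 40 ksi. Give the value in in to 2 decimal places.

c ≈ 5.45 in

T = A_s f_y = 6.65 × 40 = 266 kips.
a = T/(0.85 f'_c b) = 266/(0.85 × 3.65 × 18.5) = 4.6344 in.
With β₁ = 0.85, c = a/β₁ = 4.6344/0.85 = 5.45 in.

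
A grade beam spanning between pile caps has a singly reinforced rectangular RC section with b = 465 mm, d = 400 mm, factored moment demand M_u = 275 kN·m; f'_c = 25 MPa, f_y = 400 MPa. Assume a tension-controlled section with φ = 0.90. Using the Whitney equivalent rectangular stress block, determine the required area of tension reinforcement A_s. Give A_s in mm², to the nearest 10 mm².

M_n = M_u/φ = 275/0.90 = 305.556 kN·m.
With M_n = 0.85 f'_c a b (d − a/2), solve the quadratic for a:
a = d − √(d² − 2M_n/(0.85 f'_c b)) = 400 − √(400² − 2 × 305.556×10⁶/(0.85 × 25 × 465)) = 86.70 mm.
A_s = 0.85 f'_c a b / f_y = 0.85 × 25 × 86.70 × 465 / 400 = 2141.8 mm².

A_s ≈ 2140 mm²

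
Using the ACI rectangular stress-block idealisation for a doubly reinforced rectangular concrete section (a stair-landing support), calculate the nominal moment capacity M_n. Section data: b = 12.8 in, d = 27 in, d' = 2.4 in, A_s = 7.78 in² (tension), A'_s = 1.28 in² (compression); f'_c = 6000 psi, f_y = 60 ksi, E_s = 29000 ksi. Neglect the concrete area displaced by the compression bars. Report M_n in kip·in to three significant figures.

Assume both steels yield.
a = (A_s − A'_s) f_y/(0.85 f'_c b) = (7.78 − 1.28) × 60/(0.85 × 6 × 12.8) = 5.974 in.
c = a/β₁ = 5.974/0.75 = 7.965 in; ε'_s = 0.003(c − d')/c = 0.0021 ≥ ε_y = 0.0021, so the compression steel yields.
M_n = (A_s − A'_s) f_y (d − a/2) + A'_s f_y (d − d') = 390 × (27 − 2.987) + 76.8 × (27 − 2.4) = 9365.1 + 1889.3 = 11254.4 kip·in.

M_n ≈ 11300 kip·in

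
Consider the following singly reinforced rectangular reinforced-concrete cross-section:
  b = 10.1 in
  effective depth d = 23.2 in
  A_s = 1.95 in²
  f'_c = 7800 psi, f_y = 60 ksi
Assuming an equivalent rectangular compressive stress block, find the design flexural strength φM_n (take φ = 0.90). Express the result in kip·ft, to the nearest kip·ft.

φM_n ≈ 196 kip·ft

T = A_s f_y = 1.95 × 60 = 117 kips.
a = T/(0.85 f'_c b) = 117/(0.85 × 7.8 × 10.1) = 1.747 in.
M_n = T(d − a/2) = 117 × (23.2 − 0.8735) = 2612.2 kip·in = 2612.2/12 = 217.68 kip·ft.
φM_n = 0.90 × 217.68 = 195.91 kip·ft.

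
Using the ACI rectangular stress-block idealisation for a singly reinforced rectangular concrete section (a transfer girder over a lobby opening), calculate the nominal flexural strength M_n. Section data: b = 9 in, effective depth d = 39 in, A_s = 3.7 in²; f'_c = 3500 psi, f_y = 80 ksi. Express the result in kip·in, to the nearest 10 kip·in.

M_n ≈ 9910 kip·in

T = A_s f_y = 3.7 × 80 = 296 kips.
a = T/(0.85 f'_c b) = 296/(0.85 × 3.5 × 9) = 11.055 in.
M_n = T(d − a/2) = 296 × (39 − 5.5275) = 9907.9 kip·in.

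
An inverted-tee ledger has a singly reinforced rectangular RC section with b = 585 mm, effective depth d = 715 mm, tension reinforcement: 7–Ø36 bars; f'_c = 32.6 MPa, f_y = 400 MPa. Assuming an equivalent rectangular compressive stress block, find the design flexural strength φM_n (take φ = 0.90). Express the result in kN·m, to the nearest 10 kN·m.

φM_n ≈ 1610 kN·m

A_s = 7 × 1018 = 7126 mm².
T = A_s f_y = 7126 × 400 = 2850400 N = 2850.4 kN.
From C = T: a = T/(0.85 f'_c b) = 2850400/(0.85 × 32.6 × 585) = 175.84 mm.
M_n = T(d − a/2) = 2850.4 kN × (715 − 87.92) mm = 1787.43 kN·m.
φM_n = 0.90 × 1787.43 = 1608.69 kN·m.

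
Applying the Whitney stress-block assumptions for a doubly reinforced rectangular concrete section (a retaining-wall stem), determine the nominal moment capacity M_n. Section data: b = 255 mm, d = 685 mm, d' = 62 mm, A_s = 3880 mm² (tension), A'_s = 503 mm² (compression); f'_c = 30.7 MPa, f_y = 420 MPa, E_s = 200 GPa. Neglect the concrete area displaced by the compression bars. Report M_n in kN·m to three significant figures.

Assume both tension and compression steel yield.
Net tension couple steel: A_s − A'_s = 3377 mm².
a = (A_s − A'_s) f_y / (0.85 f'_c b) = 1418340/(0.85 × 30.7 × 255) = 213.15 mm.
c = a/β₁ = 213.15/0.831 = 256.50 mm; ε'_s = 0.003(c − d')/c = 0.0023 ≥ f_y/E_s = 0.0021, so compression steel does yield.
M_n = (A_s − A'_s) f_y (d − a/2) + A'_s f_y (d − d') = [1418340 × (685 − 106.575) + 211260 × (685 − 62)] × 10⁻⁶ = 820.40 + 131.61 = 952.01 kN·m.

M_n ≈ 952 kN·m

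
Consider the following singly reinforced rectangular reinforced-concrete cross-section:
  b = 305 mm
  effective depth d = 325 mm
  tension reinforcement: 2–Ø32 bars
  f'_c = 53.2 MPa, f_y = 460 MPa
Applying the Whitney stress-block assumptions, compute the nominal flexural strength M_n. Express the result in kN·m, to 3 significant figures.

M_n ≈ 221 kN·m

A_s = 2 × 804 = 1608 mm².
T = A_s f_y = 1608 × 460 = 739680 N = 739.68 kN.
From C = T: a = T/(0.85 f'_c b) = 739680/(0.85 × 53.2 × 305) = 53.63 mm.
M_n = T(d − a/2) = 739.68 kN × (325 − 26.815) mm = 220.56 kN·m.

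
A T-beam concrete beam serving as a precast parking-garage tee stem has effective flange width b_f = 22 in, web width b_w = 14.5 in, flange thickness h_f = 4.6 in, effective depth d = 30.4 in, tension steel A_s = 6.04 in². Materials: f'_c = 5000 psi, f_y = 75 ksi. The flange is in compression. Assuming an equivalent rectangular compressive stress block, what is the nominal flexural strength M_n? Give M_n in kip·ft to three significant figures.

Tension: T = A_s f_y = 6.04 × 75 = 453 kips.
Try a within the flange: a = T/(0.85 f'_c b_f) = 453/(0.85 × 5 × 22) = 4.845 in.
a = 4.845 > h_f = 4.6 in: the block extends into the web. Split into flange-overhang and web parts.
C_f = 0.85 f'_c (b_f − b_w) h_f = 0.85 × 5 × (22 − 14.5) × 4.6 = 146.6 kips.
Remaining web compression depth: a_w = (T − C_f)/(0.85 f'_c b_w) = (453 − 146.6)/(0.85 × 5 × 14.5) = 4.972 in.
M_n = C_f(d − h_f/2) + (T − C_f)(d − a_w/2) = 146.6 × (30.4 − 2.3) + 306.4 × (30.4 − 2.486) = 4119.5 + 8552.8 = 12672.3 kip·in.
M_n = 12672.3/12 = 1056.03 kip·ft.

M_n ≈ 1060 kip·ft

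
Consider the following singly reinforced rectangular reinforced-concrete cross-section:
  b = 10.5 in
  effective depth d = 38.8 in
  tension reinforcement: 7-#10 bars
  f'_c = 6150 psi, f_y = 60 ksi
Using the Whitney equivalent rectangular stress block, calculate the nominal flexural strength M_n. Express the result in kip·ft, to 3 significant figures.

A_s = 7 × 1.27 = 8.89 in².
T = A_s f_y = 8.89 × 60 = 533.4 kips.
a = T/(0.85 f'_c b) = 533.4/(0.85 × 6.15 × 10.5) = 9.718 in.
M_n = T(d − a/2) = 533.4 × (38.8 − 4.859) = 18104.1 kip·in = 18104.1/12 = 1508.68 kip·ft.

M_n ≈ 1510 kip·ft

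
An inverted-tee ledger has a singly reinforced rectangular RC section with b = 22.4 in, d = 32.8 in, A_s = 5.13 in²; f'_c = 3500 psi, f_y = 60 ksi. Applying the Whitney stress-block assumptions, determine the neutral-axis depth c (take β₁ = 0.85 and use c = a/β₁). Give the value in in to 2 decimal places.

T = A_s f_y = 5.13 × 60 = 307.8 kips.
a = T/(0.85 f'_c b) = 307.8/(0.85 × 3.5 × 22.4) = 4.6188 in.
With β₁ = 0.85, c = a/β₁ = 4.6188/0.85 = 5.43 in.

c ≈ 5.43 in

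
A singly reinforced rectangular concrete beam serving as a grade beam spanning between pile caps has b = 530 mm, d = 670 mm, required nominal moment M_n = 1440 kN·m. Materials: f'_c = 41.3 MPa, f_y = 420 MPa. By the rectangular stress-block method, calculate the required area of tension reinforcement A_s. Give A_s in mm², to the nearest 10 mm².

A_s ≈ 5660 mm²

With M_n = 0.85 f'_c a b (d − a/2), solve the quadratic for a:
a = d − √(d² − 2M_n/(0.85 f'_c b)) = 670 − √(670² − 2 × 1440×10⁶/(0.85 × 41.3 × 530)) = 127.68 mm.
A_s = 0.85 f'_c a b / f_y = 0.85 × 41.3 × 127.68 × 530 / 420 = 5656.1 mm².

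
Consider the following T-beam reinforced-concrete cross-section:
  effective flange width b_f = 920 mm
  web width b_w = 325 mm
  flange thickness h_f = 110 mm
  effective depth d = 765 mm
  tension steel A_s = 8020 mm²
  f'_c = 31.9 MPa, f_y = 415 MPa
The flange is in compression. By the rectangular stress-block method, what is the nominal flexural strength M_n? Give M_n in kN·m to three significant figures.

Tension: T = A_s f_y = 8020 × 415 = 3328300 N.
Try a within the flange: a = T/(0.85 f'_c b_f) = 3328300/(0.85 × 31.9 × 920) = 133.42 mm.
a = 133.42 > h_f = 110 mm: the block extends into the web. Split into flange-overhang and web parts.
C_f = 0.85 f'_c (b_f − b_w) h_f = 0.85 × 31.9 × (920 − 325) × 110 = 1774677 N.
Remaining web compression depth: a_w = (T − C_f)/(0.85 f'_c b_w) = (3328300 − 1774677)/(0.85 × 31.9 × 325) = 176.30 mm.
M_n = C_f(d − h_f/2) + (T − C_f)(d − a_w/2) = 1774677 × (765 − 55) + 1553623 × (765 − 88.15) = 1260.02 + 1051.57 = 2311.59 × 10⁶ N·mm.
M_n = 2311.59 kN·m.

M_n ≈ 2310 kN·m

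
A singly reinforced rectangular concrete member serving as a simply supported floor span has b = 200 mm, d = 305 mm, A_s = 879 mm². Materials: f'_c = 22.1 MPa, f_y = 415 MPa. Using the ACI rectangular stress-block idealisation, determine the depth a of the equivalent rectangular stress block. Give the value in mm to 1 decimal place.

a ≈ 97.1 mm

T = A_s f_y = 879 × 415 = 364785 N = 364.785 kN.
Setting C = 0.85 f'_c a b equal to T: a = 364785/(0.85 × 22.1 × 200) = 97.1 mm.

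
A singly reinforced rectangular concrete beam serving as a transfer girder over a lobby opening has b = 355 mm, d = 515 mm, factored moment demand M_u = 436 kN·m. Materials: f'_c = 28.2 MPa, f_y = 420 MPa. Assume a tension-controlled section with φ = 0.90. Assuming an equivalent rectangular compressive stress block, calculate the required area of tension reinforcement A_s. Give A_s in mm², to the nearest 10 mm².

M_n = M_u/φ = 436/0.90 = 484.444 kN·m.
With M_n = 0.85 f'_c a b (d − a/2), solve the quadratic for a:
a = d − √(d² − 2M_n/(0.85 f'_c b)) = 515 − √(515² − 2 × 484.444×10⁶/(0.85 × 28.2 × 355)) = 125.95 mm.
A_s = 0.85 f'_c a b / f_y = 0.85 × 28.2 × 125.95 × 355 / 420 = 2551.8 mm².

A_s ≈ 2550 mm²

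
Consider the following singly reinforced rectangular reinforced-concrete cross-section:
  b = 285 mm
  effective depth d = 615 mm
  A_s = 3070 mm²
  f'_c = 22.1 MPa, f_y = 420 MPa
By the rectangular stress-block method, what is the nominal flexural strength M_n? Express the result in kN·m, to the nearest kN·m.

M_n ≈ 638 kN·m

T = A_s f_y = 3070 × 420 = 1289400 N = 1289.4 kN.
From C = T: a = T/(0.85 f'_c b) = 1289400/(0.85 × 22.1 × 285) = 240.84 mm.
M_n = T(d − a/2) = 1289.4 kN × (615 − 120.42) mm = 637.71 kN·m.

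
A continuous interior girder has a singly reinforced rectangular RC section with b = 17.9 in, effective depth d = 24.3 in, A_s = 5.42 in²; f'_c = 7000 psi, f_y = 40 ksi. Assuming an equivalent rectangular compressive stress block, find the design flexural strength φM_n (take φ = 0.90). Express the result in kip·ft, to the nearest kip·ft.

φM_n ≈ 379 kip·ft

T = A_s f_y = 5.42 × 40 = 216.8 kips.
a = T/(0.85 f'_c b) = 216.8/(0.85 × 7 × 17.9) = 2.036 in.
M_n = T(d − a/2) = 216.8 × (24.3 − 1.018) = 5047.5 kip·in = 5047.5/12 = 420.63 kip·ft.
φM_n = 0.90 × 420.63 = 378.57 kip·ft.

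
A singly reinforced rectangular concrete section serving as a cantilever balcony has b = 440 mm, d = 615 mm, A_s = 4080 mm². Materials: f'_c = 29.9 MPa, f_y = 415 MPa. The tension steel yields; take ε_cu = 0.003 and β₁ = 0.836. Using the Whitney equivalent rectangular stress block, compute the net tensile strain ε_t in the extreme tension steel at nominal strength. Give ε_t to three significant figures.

ε_t ≈ 0.00719

a = A_s f_y/(0.85 f'_c b) = 151.41 mm.
β₁ = 0.836, so c = a/β₁ = 151.41/0.836 = 181.11 mm.
From the linear strain diagram with ε_cu = 0.003: ε_t = 0.003 (d − c)/c = 0.003 × (615 − 181.11)/181.11 = 0.00719.
Since ε_t ≥ 0.005, the section is tension-controlled.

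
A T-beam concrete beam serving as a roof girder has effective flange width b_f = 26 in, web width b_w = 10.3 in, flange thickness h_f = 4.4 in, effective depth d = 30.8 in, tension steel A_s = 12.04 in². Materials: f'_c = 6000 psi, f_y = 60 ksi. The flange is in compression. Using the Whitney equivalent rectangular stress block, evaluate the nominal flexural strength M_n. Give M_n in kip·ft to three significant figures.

M_n ≈ 1680 kip·ft

Tension: T = A_s f_y = 12.04 × 60 = 722.4 kips.
Try a within the flange: a = T/(0.85 f'_c b_f) = 722.4/(0.85 × 6 × 26) = 5.448 in.
a = 5.448 > h_f = 4.4 in: the block extends into the web. Split into flange-overhang and web parts.
C_f = 0.85 f'_c (b_f − b_w) h_f = 0.85 × 6 × (26 − 10.3) × 4.4 = 352.3 kips.
Remaining web compression depth: a_w = (T − C_f)/(0.85 f'_c b_w) = (722.4 − 352.3)/(0.85 × 6 × 10.3) = 7.045 in.
M_n = C_f(d − h_f/2) + (T − C_f)(d − a_w/2) = 352.3 × (30.8 − 2.2) + 370.1 × (30.8 − 3.5225) = 10075.8 + 10095.4 = 20171.2 kip·in.
M_n = 20171.2/12 = 1680.93 kip·ft.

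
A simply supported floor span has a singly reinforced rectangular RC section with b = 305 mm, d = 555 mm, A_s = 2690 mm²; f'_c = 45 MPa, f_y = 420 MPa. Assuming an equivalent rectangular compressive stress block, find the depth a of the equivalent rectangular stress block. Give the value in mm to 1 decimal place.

T = A_s f_y = 2690 × 420 = 1129800 N = 1129.8 kN.
Setting C = 0.85 f'_c a b equal to T: a = 1129800/(0.85 × 45 × 305) = 96.8 mm.

a ≈ 96.8 mm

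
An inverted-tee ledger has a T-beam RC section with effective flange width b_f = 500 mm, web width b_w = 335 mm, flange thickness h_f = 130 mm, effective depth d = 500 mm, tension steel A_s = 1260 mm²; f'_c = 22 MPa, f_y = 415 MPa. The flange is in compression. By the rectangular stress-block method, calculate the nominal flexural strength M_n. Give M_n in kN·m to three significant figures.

Tension: T = A_s f_y = 1260 × 415 = 522900 N.
Try a within the flange: a = T/(0.85 f'_c b_f) = 522900/(0.85 × 22 × 500) = 55.93 mm.
Since a = 55.93 ≤ h_f = 130 mm, the stress block lies entirely in the flange; analyse as a rectangular beam of width b_f.
M_n = T(d − a/2) = 522900 × (500 − 27.965) = 246.83 × 10⁶ N·mm.
M_n = 246.83 kN·m.

M_n ≈ 247 kN·m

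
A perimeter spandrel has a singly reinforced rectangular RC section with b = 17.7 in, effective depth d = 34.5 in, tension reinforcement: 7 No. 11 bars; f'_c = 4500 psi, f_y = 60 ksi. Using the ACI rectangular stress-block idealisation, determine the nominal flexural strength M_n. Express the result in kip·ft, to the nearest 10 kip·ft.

A_s = 7 × 1.56 = 10.92 in².
T = A_s f_y = 10.92 × 60 = 655.2 kips.
a = T/(0.85 f'_c b) = 655.2/(0.85 × 4.5 × 17.7) = 9.678 in.
M_n = T(d − a/2) = 655.2 × (34.5 − 4.839) = 19433.9 kip·in = 19433.9/12 = 1619.49 kip·ft.

M_n ≈ 1620 kip·ft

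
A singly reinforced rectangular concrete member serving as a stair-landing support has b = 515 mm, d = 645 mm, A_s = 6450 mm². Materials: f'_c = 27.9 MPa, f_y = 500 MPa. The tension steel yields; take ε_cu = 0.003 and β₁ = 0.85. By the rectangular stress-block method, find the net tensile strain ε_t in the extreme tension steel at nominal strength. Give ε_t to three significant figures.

ε_t ≈ 0.00323

a = A_s f_y/(0.85 f'_c b) = 264.06 mm.
β₁ = 0.85, so c = a/β₁ = 264.06/0.85 = 310.66 mm.
From the linear strain diagram with ε_cu = 0.003: ε_t = 0.003 (d − c)/c = 0.003 × (645 − 310.66)/310.66 = 0.00323.
ε_t < 0.004 — the section is over-reinforced for flexure under ACI limits.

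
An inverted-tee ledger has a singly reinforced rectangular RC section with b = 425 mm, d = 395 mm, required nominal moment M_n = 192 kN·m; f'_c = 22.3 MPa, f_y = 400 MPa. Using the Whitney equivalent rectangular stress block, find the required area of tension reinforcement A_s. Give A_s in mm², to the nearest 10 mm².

A_s ≈ 1330 mm²

With M_n = 0.85 f'_c a b (d − a/2), solve the quadratic for a:
a = d − √(d² − 2M_n/(0.85 f'_c b)) = 395 − √(395² − 2 × 192×10⁶/(0.85 × 22.3 × 425)) = 65.82 mm.
A_s = 0.85 f'_c a b / f_y = 0.85 × 22.3 × 65.82 × 425 / 400 = 1325.6 mm².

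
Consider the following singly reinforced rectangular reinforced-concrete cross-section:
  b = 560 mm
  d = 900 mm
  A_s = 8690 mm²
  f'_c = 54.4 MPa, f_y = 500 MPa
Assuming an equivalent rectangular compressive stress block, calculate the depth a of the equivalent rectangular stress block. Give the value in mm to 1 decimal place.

T = A_s f_y = 8690 × 500 = 4345000 N = 4345 kN.
Setting C = 0.85 f'_c a b equal to T: a = 4345000/(0.85 × 54.4 × 560) = 167.8 mm.

a ≈ 167.8 mm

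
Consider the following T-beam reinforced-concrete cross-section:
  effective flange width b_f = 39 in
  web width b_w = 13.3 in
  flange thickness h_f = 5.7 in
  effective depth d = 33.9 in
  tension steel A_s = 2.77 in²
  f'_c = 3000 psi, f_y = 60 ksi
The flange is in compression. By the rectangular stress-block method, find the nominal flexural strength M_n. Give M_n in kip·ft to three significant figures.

Tension: T = A_s f_y = 2.77 × 60 = 166.2 kips.
Try a within the flange: a = T/(0.85 f'_c b_f) = 166.2/(0.85 × 3 × 39) = 1.671 in.
Since a = 1.671 ≤ h_f = 5.7 in, the stress block lies entirely in the flange; analyse as a rectangular beam of width b_f.
M_n = T(d − a/2) = 166.2 × (33.9 − 0.8355) = 5495.3 kip·in.
M_n = 5495.3/12 = 457.94 kip·ft.

M_n ≈ 458 kip·ft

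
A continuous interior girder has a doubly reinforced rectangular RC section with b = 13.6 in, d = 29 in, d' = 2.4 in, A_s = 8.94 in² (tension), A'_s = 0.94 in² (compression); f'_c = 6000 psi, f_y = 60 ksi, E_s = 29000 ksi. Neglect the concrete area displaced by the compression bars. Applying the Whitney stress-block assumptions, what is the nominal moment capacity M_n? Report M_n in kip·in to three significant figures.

M_n ≈ 13800 kip·in

Assume both steels yield.
a = (A_s − A'_s) f_y/(0.85 f'_c b) = (8.94 − 0.94) × 60/(0.85 × 6 × 13.6) = 6.920 in.
c = a/β₁ = 6.920/0.75 = 9.227 in; ε'_s = 0.003(c − d')/c = 0.0022 ≥ ε_y = 0.0021, so the compression steel yields.
M_n = (A_s − A'_s) f_y (d − a/2) + A'_s f_y (d − d') = 480 × (29 − 3.46) + 56.4 × (29 − 2.4) = 12259.2 + 1500.2 = 13759.4 kip·in.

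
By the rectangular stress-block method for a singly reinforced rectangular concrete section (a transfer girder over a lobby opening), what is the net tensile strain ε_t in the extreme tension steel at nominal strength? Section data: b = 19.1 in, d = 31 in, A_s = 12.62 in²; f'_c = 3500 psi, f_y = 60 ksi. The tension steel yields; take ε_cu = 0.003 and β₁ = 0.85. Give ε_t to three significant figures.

a = A_s f_y/(0.85 f'_c b) = 13.326 in.
β₁ = 0.85, so c = a/β₁ = 13.326/0.85 = 15.678 in.
From the linear strain diagram with ε_cu = 0.003: ε_t = 0.003 (d − c)/c = 0.003 × (31 − 15.678)/15.678 = 0.00293.
ε_t < 0.004 — the section is over-reinforced for flexure under ACI limits.

ε_t ≈ 0.00293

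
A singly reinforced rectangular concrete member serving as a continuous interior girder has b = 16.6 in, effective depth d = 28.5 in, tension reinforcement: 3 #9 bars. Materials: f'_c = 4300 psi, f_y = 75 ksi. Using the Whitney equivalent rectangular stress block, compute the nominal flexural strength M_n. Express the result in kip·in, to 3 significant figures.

A_s = 3 × 1 = 3 in².
T = A_s f_y = 3 × 75 = 225 kips.
a = T/(0.85 f'_c b) = 225/(0.85 × 4.3 × 16.6) = 3.708 in.
M_n = T(d − a/2) = 225 × (28.5 − 1.854) = 5995.4 kip·in.

M_n ≈ 6000 kip·in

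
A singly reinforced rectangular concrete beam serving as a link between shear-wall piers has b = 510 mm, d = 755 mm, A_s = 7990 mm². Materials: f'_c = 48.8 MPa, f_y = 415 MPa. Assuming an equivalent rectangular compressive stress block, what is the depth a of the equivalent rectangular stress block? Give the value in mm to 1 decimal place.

T = A_s f_y = 7990 × 415 = 3315850 N = 3315.85 kN.
Setting C = 0.85 f'_c a b equal to T: a = 3315850/(0.85 × 48.8 × 510) = 156.7 mm.

a ≈ 156.7 mm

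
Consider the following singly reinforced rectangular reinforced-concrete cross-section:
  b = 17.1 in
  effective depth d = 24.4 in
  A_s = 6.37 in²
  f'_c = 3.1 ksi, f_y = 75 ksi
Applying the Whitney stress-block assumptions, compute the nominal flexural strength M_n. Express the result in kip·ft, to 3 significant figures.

M_n ≈ 760 kip·ft

T = A_s f_y = 6.37 × 75 = 477.75 kips.
a = T/(0.85 f'_c b) = 477.75/(0.85 × 3.1 × 17.1) = 10.603 in.
M_n = T(d − a/2) = 477.75 × (24.4 − 5.3015) = 9124.3 kip·in = 9124.3/12 = 760.36 kip·ft.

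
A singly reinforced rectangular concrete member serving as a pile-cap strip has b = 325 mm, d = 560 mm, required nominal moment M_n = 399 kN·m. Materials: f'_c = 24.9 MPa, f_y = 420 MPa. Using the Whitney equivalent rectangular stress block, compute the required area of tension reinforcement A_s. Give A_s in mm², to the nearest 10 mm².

With M_n = 0.85 f'_c a b (d − a/2), solve the quadratic for a:
a = d − √(d² − 2M_n/(0.85 f'_c b)) = 560 − √(560² − 2 × 399×10⁶/(0.85 × 24.9 × 325)) = 115.49 mm.
A_s = 0.85 f'_c a b / f_y = 0.85 × 24.9 × 115.49 × 325 / 420 = 1891.5 mm².

A_s ≈ 1890 mm²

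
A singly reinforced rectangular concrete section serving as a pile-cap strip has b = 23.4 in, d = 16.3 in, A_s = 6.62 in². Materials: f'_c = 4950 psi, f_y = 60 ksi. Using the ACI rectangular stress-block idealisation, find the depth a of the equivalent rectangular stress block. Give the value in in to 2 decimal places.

T = A_s f_y = 6.62 × 60 = 397.2 kips.
a = T/(0.85 f'_c b) = 397.2/(0.85 × 4.95 × 23.4) = 4.03 in.

a ≈ 4.03 in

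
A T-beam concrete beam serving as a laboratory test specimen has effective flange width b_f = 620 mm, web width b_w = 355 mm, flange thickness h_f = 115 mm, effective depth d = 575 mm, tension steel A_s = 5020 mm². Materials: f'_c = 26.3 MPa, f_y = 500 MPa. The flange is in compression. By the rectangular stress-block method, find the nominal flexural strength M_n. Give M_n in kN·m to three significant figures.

M_n ≈ 1190 kN·m

Tension: T = A_s f_y = 5020 × 500 = 2510000 N.
Try a within the flange: a = T/(0.85 f'_c b_f) = 2510000/(0.85 × 26.3 × 620) = 181.10 mm.
a = 181.10 > h_f = 115 mm: the block extends into the web. Split into flange-overhang and web parts.
C_f = 0.85 f'_c (b_f − b_w) h_f = 0.85 × 26.3 × (620 − 355) × 115 = 681269 N.
Remaining web compression depth: a_w = (T − C_f)/(0.85 f'_c b_w) = (2510000 − 681269)/(0.85 × 26.3 × 355) = 230.43 mm.
M_n = C_f(d − h_f/2) + (T − C_f)(d − a_w/2) = 681269 × (575 − 57.5) + 1828731 × (575 − 115.215) = 352.56 + 840.82 = 1193.38 × 10⁶ N·mm.
M_n = 1193.38 kN·m.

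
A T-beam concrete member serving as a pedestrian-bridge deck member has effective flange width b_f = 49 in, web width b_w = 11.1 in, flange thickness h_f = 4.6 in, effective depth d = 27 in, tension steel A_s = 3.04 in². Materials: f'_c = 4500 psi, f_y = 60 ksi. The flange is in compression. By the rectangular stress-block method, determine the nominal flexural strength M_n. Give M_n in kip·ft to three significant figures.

M_n ≈ 403 kip·ft

Tension: T = A_s f_y = 3.04 × 60 = 182.4 kips.
Try a within the flange: a = T/(0.85 f'_c b_f) = 182.4/(0.85 × 4.5 × 49) = 0.973 in.
Since a = 0.973 ≤ h_f = 4.6 in, the stress block lies entirely in the flange; analyse as a rectangular beam of width b_f.
M_n = T(d − a/2) = 182.4 × (27 − 0.4865) = 4836.1 kip·in.
M_n = 4836.1/12 = 403.01 kip·ft.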